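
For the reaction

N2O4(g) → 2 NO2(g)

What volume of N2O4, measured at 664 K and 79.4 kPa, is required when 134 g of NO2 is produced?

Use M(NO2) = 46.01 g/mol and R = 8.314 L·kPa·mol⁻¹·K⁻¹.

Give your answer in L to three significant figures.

101 L

n(NO2) = 134.0 / 46.01 = 2.912 mol
n(N2O4) = (1/2) × 2.912 = 1.456 mol
V = nRT/P = 1.456 × 8.314 × 664 / 79.4 = 101.2 L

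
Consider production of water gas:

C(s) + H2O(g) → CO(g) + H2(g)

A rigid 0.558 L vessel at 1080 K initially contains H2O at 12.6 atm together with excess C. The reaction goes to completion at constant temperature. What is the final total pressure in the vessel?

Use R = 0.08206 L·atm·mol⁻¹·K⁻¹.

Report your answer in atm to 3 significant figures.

Since T and V are fixed, P_final/P_initial = n_final/n_initial = 2/1.
P_final = (2/1) × 12.6 = 25.20 atm

25.2 atm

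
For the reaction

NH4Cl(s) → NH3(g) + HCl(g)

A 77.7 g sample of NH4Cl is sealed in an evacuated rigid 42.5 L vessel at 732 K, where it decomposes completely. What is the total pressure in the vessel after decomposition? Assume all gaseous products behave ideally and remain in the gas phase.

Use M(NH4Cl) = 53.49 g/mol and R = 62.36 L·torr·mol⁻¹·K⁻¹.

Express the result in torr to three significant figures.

n(NH4Cl) = 77.7 / 53.49 = 1.453 mol
n(gas produced) = (2/1) × 1.453 = 2.906 mol
P = nRT/V = 2.906 × 62.36 × 732 / 42.5 = 3121 torr

3120 torr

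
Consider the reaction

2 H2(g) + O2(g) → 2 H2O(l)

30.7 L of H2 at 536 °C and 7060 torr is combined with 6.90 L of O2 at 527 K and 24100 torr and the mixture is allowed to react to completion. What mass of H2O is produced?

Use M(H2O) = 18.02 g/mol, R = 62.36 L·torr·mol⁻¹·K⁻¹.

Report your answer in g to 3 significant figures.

n(H2) = PV/RT = (7060 × 30.7) / (62.36 × 809.15) = 4.295 mol
n(O2) = PV/RT = (24100 × 6.90) / (62.36 × 527) = 5.060 mol
For 4.295 mol H2, stoichiometry requires (1/2) × 4.295 = 2.147 mol O2; 5.060 mol is available, so H2 is limiting.
n(H2O) = (2/2) × 4.295 = 4.295 mol
m(H2O) = 4.295 × 18.02 = 77.40 g

77.4 g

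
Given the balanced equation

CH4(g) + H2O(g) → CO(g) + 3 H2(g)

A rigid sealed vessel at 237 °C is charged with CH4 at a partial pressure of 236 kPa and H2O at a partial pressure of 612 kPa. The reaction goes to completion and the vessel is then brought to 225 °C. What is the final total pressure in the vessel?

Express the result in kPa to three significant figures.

1290 kPa

At constant V, partial pressures at 237 °C are proportional to moles, so apply stoichiometry directly to pressures.
P(H2O) required for 236 kPa of CH4 = (1/1) × 236 = 236.0 kPa; available 612 kPa, so CH4 is limiting.
P(H2O) remaining = 612 − (1/1) × 236 = 376.0 kPa
P(gaseous products) = (1+3)/1 × 236 = 944.0 kPa
P_total at 237 °C = 376.0 + 944.0 = 1320 kPa
Scaling to 225 °C: P = 1320 × 498.15/510.15 = 1289 kPa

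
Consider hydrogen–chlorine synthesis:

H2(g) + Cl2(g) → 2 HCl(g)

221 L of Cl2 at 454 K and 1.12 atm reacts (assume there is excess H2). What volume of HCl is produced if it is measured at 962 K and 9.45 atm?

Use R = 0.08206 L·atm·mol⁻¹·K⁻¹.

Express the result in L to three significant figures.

111 L

n(Cl2) = PV/RT = (1.12 × 221) / (0.08206 × 454) = 6.644 mol
n(HCl) = (2/1) × 6.644 = 13.29 mol
V = nRT/P = 13.29 × 0.08206 × 962 / 9.45 = 111.0 L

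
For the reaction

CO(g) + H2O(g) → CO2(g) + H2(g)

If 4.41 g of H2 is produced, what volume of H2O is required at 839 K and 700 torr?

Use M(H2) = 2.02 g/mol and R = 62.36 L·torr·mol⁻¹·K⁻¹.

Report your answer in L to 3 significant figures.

n(H2) = 4.410 / 2.02 = 2.183 mol
n(H2O) = (1/1) × 2.183 = 2.183 mol
V = nRT/P = 2.183 × 62.36 × 839 / 700 = 163.2 L

163 L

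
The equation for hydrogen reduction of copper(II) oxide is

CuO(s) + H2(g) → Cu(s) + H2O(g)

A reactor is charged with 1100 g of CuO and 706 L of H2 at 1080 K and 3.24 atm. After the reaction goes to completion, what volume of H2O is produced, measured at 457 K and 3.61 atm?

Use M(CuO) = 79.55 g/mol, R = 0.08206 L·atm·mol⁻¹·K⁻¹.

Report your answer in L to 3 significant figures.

144 L

n(CuO) = 1100 / 79.55 = 13.83 mol
n(H2) = PV/RT = (3.24 × 706) / (0.08206 × 1080) = 25.81 mol
For 13.83 mol CuO, stoichiometry requires (1/1) × 13.83 = 13.83 mol H2; 25.81 mol is available, so CuO is limiting.
n(H2O) = (1/1) × 13.83 = 13.83 mol
V(H2O) = nRT/P = 13.83 × 0.08206 × 457 / 3.61 = 143.7 L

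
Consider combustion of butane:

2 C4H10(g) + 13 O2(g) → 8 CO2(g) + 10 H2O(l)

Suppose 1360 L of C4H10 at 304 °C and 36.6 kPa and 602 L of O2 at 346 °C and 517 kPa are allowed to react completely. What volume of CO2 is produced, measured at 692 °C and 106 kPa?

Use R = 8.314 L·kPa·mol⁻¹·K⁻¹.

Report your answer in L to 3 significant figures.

2820 L

n(C4H10) = PV/RT = (36.6 × 1360) / (8.314 × 577.15) = 10.37 mol
n(O2) = PV/RT = (517 × 602) / (8.314 × 619.15) = 60.46 mol
For 10.37 mol C4H10, stoichiometry requires (13/2) × 10.37 = 67.41 mol O2; 60.46 mol is available, so O2 is limiting.
n(CO2) = (8/13) × 60.46 = 37.21 mol
V(CO2) = nRT/P = 37.21 × 8.314 × 965.15 / 106 = 2817 L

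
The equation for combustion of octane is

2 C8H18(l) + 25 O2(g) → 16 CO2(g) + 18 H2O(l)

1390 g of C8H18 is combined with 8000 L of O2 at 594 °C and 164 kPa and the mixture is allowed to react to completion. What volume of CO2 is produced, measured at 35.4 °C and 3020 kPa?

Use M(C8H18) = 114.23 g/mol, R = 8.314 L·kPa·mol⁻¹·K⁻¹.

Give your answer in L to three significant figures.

n(C8H18) = 1390 / 114.23 = 12.17 mol
n(O2) = PV/RT = (164 × 8000) / (8.314 × 867.15) = 182.0 mol
For 12.17 mol C8H18, stoichiometry requires (25/2) × 12.17 = 152.1 mol O2; 182.0 mol is available, so C8H18 is limiting.
n(CO2) = (16/2) × 12.17 = 97.36 mol
V(CO2) = nRT/P = 97.36 × 8.314 × 308.55 / 3020 = 82.70 L

82.7 L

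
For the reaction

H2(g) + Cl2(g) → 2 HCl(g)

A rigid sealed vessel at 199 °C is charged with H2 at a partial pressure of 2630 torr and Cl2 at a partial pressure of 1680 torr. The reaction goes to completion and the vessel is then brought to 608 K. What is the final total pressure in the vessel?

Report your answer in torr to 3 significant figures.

With V and T fixed, P_i ∝ n_i, so the mole ratios apply directly to partial pressures at 199 °C.
P(Cl2) required for 2630 torr of H2 = (1/1) × 2630 = 2630 torr; available 1680 torr, so Cl2 is limiting.
P(H2) remaining = 2630 − (1/1) × 1680 = 950.0 torr
P(gaseous products) = (2)/1 × 1680 = 3360 torr
P_total at 199 °C = 950.0 + 3360 = 4310 torr
Scaling to 608 K: P = 4310 × 608/472.15 = 5550 torr

5550 torr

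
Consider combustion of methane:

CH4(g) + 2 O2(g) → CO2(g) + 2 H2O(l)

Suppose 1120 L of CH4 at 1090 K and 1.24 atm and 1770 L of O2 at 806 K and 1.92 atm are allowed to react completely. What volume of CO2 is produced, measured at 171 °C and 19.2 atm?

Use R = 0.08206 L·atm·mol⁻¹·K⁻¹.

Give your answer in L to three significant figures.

n(CH4) = PV/RT = (1.24 × 1120) / (0.08206 × 1090) = 15.53 mol
n(O2) = PV/RT = (1.92 × 1770) / (0.08206 × 806) = 51.38 mol
For 15.53 mol CH4, stoichiometry requires (2/1) × 15.53 = 31.06 mol O2; 51.38 mol is available, so CH4 is limiting.
n(CO2) = (1/1) × 15.53 = 15.53 mol
V(CO2) = nRT/P = 15.53 × 0.08206 × 444.15 / 19.2 = 29.48 L

29.5 L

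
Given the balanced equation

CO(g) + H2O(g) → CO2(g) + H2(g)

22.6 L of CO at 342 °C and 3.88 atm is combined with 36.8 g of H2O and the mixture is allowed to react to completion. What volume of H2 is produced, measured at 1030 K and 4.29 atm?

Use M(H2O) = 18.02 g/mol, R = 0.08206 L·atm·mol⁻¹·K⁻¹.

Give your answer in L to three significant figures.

34.2 L

n(CO) = PV/RT = (3.88 × 22.6) / (0.08206 × 615.15) = 1.737 mol
n(H2O) = 36.8 / 18.02 = 2.042 mol
For 1.737 mol CO, stoichiometry requires (1/1) × 1.737 = 1.737 mol H2O; 2.042 mol is available, so CO is limiting.
n(H2) = (1/1) × 1.737 = 1.737 mol
V(H2) = nRT/P = 1.737 × 0.08206 × 1030 / 4.29 = 34.22 L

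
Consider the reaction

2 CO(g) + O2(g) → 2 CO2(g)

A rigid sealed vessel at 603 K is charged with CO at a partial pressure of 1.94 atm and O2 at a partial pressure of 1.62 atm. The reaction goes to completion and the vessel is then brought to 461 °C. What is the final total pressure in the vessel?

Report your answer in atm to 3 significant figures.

3.15 atm

With V and T fixed, P_i ∝ n_i, so the mole ratios apply directly to partial pressures at 603 K.
P(O2) required for 1.94 atm of CO = (1/2) × 1.94 = 0.9700 atm; available 1.62 atm, so CO is limiting.
P(O2) remaining = 1.62 − (1/2) × 1.94 = 0.6500 atm
P(gaseous products) = (2)/2 × 1.94 = 1.940 atm
P_total at 603 K = 0.6500 + 1.940 = 2.590 atm
Scaling to 461 °C: P = 2.590 × 734.15/603 = 3.153 atm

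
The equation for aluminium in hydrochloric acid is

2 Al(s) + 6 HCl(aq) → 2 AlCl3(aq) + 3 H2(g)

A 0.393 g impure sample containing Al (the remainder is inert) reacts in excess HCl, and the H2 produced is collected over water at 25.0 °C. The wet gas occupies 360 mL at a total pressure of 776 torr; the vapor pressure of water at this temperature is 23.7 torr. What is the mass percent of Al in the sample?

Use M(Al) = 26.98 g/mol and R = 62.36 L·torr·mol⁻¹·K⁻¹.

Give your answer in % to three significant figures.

P(H2) = 776 − 23.7 = 752.3 torr
n(H2) = PV/RT = (752.3 × 0.3600) / (62.36 × 298.15) = 0.01457 mol
n(Al) = (2/3) × 0.01457 = 0.009713 mol
m(Al) = 0.009713 × 26.98 = 0.2621 g
%Al = 0.2621 / 0.393 × 100 = 66.69%

66.7 %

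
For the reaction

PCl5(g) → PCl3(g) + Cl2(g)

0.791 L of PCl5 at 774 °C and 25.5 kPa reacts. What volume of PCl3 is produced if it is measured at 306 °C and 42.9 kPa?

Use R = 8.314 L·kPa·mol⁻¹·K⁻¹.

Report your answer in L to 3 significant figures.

0.260 L

n(PCl5) = PV/RT = (25.5 × 0.791) / (8.314 × 1047.15) = 0.002317 mol
n(PCl3) = (1/1) × 0.002317 = 0.002317 mol
V = nRT/P = 0.002317 × 8.314 × 579.15 / 42.9 = 0.2601 L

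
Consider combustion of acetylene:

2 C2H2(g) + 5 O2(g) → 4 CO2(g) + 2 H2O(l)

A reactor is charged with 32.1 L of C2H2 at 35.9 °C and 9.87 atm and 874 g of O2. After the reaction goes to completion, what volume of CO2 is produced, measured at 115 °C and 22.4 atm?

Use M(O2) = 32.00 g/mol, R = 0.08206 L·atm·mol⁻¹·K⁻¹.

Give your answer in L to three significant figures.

n(C2H2) = PV/RT = (9.87 × 32.1) / (0.08206 × 309.05) = 12.49 mol
n(O2) = 874 / 32.00 = 27.31 mol
For 12.49 mol C2H2, stoichiometry requires (5/2) × 12.49 = 31.23 mol O2; 27.31 mol is available, so O2 is limiting.
n(CO2) = (4/5) × 27.31 = 21.85 mol
V(CO2) = nRT/P = 21.85 × 0.08206 × 388.15 / 22.4 = 31.07 L

31.1 L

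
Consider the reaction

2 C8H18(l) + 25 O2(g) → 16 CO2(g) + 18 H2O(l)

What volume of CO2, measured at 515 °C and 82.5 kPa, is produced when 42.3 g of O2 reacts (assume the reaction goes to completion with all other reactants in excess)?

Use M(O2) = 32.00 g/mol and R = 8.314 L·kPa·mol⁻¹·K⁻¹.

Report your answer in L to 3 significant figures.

n(O2) = 42.30 / 32.00 = 1.322 mol
n(CO2) = (16/25) × 1.322 = 0.8461 mol
V = nRT/P = 0.8461 × 8.314 × 788.15 / 82.5 = 67.20 L

67.2 L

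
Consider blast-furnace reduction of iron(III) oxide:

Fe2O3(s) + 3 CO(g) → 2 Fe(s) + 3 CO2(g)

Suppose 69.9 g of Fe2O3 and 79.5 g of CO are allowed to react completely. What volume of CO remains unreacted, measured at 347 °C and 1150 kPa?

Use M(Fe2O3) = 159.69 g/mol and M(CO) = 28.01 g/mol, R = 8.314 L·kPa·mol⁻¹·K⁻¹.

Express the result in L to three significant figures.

n(Fe2O3) = 69.9 / 159.69 = 0.4377 mol
n(CO) = 79.5 / 28.01 = 2.838 mol
For 0.4377 mol Fe2O3, stoichiometry requires (3/1) × 0.4377 = 1.313 mol CO; 2.838 mol is available, so Fe2O3 is limiting.
n(CO) consumed = (3/1) × 0.4377 = 1.313 mol; remaining = 2.838 − 1.313 = 1.525 mol
V(CO) = nRT/P = 1.525 × 8.314 × 620.15 / 1150 = 6.837 L

6.84 L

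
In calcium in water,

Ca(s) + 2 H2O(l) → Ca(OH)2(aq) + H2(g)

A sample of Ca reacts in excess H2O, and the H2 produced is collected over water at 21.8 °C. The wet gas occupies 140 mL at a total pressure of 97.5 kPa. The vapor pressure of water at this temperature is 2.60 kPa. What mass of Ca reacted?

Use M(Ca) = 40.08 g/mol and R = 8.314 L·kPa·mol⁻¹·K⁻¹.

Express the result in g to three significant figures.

0.217 g

P(H2) = 97.5 − 2.60 = 94.90 kPa
n(H2) = PV/RT = (94.90 × 0.1400) / (8.314 × 294.95) = 0.005418 mol
n(Ca) = (1/1) × 0.005418 = 0.005418 mol
m(Ca) = 0.005418 × 40.08 = 0.2172 g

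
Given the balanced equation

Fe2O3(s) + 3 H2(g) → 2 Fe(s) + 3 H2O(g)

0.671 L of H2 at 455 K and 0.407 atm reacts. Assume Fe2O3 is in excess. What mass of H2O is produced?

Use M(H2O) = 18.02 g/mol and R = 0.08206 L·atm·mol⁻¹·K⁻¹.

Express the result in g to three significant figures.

n(H2) = PV/RT = (0.407 × 0.671) / (0.08206 × 455) = 0.007314 mol
n(H2O) = (3/3) × 0.007314 = 0.007314 mol
m(H2O) = 0.007314 × 18.02 = 0.1318 g

0.132 g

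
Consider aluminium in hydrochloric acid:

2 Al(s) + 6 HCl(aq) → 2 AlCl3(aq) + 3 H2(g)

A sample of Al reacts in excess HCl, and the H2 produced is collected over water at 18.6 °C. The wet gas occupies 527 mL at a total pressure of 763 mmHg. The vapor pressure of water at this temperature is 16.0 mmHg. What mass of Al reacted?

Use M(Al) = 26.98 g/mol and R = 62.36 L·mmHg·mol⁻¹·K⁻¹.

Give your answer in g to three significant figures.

0.389 g

P(H2) = 763 − 16.0 = 747.0 mmHg
n(H2) = PV/RT = (747.0 × 0.5270) / (62.36 × 291.75) = 0.02164 mol
n(Al) = (2/3) × 0.02164 = 0.01443 mol
m(Al) = 0.01443 × 26.98 = 0.3893 g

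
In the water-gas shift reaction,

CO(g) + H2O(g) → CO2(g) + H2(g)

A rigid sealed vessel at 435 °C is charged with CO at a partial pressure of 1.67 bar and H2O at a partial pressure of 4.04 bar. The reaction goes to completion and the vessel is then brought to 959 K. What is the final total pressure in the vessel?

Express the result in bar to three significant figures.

7.73 bar

At constant V, partial pressures at 435 °C are proportional to moles, so apply stoichiometry directly to pressures.
P(H2O) required for 1.67 bar of CO = (1/1) × 1.67 = 1.670 bar; available 4.04 bar, so CO is limiting.
P(H2O) remaining = 4.04 − (1/1) × 1.67 = 2.370 bar
P(gaseous products) = (1+1)/1 × 1.67 = 3.340 bar
P_total at 435 °C = 2.370 + 3.340 = 5.710 bar
Scaling to 959 K: P = 5.710 × 959/708.15 = 7.733 bar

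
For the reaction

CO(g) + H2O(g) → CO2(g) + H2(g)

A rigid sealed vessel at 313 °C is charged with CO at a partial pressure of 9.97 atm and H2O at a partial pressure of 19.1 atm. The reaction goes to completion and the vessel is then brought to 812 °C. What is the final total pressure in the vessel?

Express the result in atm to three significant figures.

53.8 atm

Because the vessel is rigid and T is held at 313 °C, work the stoichiometry in partial pressures (P_i = n_iRT/V).
P(H2O) required for 9.97 atm of CO = (1/1) × 9.97 = 9.970 atm; available 19.1 atm, so CO is limiting.
P(H2O) remaining = 19.1 − (1/1) × 9.97 = 9.130 atm
P(gaseous products) = (1+1)/1 × 9.97 = 19.94 atm
P_total at 313 °C = 9.130 + 19.94 = 29.07 atm
Scaling to 812 °C: P = 29.07 × 1085.15/586.15 = 53.82 atm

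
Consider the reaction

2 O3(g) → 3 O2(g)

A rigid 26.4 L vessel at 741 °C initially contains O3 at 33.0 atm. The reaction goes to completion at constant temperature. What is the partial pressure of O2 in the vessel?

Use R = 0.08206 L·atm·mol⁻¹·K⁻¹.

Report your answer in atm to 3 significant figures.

49.5 atm

n(O3)₀ = PV/RT = (33.0 × 26.4) / (0.08206 × 1014.15) = 10.47 mol
n(O2) = (3/2) × 10.47 = 15.71 mol
P(O2) = nRT/V = 15.71 × 0.08206 × 1014.15 / 26.4 = 49.52 atm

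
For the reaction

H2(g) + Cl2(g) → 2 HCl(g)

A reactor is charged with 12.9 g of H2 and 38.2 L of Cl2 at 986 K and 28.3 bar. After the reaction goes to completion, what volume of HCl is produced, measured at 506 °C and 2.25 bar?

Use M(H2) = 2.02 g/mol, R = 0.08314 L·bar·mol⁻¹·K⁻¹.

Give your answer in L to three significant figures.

n(H2) = 12.9 / 2.02 = 6.386 mol
n(Cl2) = PV/RT = (28.3 × 38.2) / (0.08314 × 986) = 13.19 mol
For 6.386 mol H2, stoichiometry requires (1/1) × 6.386 = 6.386 mol Cl2; 13.19 mol is available, so H2 is limiting.
n(HCl) = (2/1) × 6.386 = 12.77 mol
V(HCl) = nRT/P = 12.77 × 0.08314 × 779.15 / 2.25 = 367.7 L

368 L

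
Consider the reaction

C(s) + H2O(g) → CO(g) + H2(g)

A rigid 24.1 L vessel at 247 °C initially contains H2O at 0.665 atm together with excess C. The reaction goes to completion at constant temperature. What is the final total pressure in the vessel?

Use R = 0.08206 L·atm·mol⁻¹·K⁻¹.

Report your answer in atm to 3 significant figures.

1.33 atm

Rigid vessel, constant T ⇒ P scales with total gas moles (1 → 2).
P_final = (2/1) × 0.665 = 1.330 atm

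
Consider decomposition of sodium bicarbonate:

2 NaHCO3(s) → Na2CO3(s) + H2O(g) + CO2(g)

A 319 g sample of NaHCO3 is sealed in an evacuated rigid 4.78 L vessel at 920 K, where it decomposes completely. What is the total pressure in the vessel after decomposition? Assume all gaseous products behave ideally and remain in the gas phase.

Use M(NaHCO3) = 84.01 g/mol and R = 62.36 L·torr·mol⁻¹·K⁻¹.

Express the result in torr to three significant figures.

45600 torr

n(NaHCO3) = 319 / 84.01 = 3.797 mol
n(gas produced) = (2/2) × 3.797 = 3.797 mol
P = nRT/V = 3.797 × 62.36 × 920 / 4.78 = 45570 torr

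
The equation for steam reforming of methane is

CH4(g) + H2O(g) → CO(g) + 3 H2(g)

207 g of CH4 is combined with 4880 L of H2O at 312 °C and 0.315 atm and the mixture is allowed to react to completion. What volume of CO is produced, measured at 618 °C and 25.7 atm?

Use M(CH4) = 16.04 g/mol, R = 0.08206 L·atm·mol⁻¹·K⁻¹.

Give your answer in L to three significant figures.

n(CH4) = 207 / 16.04 = 12.91 mol
n(H2O) = PV/RT = (0.315 × 4880) / (0.08206 × 585.15) = 32.01 mol
For 12.91 mol CH4, stoichiometry requires (1/1) × 12.91 = 12.91 mol H2O; 32.01 mol is available, so CH4 is limiting.
n(CO) = (1/1) × 12.91 = 12.91 mol
V(CO) = nRT/P = 12.91 × 0.08206 × 891.15 / 25.7 = 36.73 L

36.7 L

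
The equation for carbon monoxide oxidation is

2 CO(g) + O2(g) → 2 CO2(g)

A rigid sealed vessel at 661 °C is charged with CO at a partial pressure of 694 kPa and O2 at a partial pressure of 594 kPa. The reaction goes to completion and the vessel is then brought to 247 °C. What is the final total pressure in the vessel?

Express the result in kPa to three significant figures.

Because the vessel is rigid and T is held at 661 °C, work the stoichiometry in partial pressures (P_i = n_iRT/V).
P(O2) required for 694 kPa of CO = (1/2) × 694 = 347.0 kPa; available 594 kPa, so CO is limiting.
P(O2) remaining = 594 − (1/2) × 694 = 247.0 kPa
P(gaseous products) = (2)/2 × 694 = 694.0 kPa
P_total at 661 °C = 247.0 + 694.0 = 941.0 kPa
Scaling to 247 °C: P = 941.0 × 520.15/934.15 = 524.0 kPa

524 kPa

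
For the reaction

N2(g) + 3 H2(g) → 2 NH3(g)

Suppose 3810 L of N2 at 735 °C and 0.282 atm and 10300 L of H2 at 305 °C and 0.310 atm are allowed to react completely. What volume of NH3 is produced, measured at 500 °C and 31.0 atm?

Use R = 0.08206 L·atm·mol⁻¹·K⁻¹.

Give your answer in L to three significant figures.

n(N2) = PV/RT = (0.282 × 3810) / (0.08206 × 1008.15) = 12.99 mol
n(H2) = PV/RT = (0.310 × 10300) / (0.08206 × 578.15) = 67.30 mol
For 12.99 mol N2, stoichiometry requires (3/1) × 12.99 = 38.97 mol H2; 67.30 mol is available, so N2 is limiting.
n(NH3) = (2/1) × 12.99 = 25.98 mol
V(NH3) = nRT/P = 25.98 × 0.08206 × 773.15 / 31.0 = 53.17 L

53.2 L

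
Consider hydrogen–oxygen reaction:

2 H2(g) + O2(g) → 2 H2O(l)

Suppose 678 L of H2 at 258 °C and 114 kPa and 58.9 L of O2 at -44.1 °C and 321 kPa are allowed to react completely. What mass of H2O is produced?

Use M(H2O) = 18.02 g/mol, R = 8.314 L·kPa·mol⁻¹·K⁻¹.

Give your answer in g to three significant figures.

n(H2) = PV/RT = (114 × 678) / (8.314 × 531.15) = 17.50 mol
n(O2) = PV/RT = (321 × 58.9) / (8.314 × 229.05) = 9.928 mol
For 17.50 mol H2, stoichiometry requires (1/2) × 17.50 = 8.750 mol O2; 9.928 mol is available, so H2 is limiting.
n(H2O) = (2/2) × 17.50 = 17.50 mol
m(H2O) = 17.50 × 18.02 = 315.3 g

315 g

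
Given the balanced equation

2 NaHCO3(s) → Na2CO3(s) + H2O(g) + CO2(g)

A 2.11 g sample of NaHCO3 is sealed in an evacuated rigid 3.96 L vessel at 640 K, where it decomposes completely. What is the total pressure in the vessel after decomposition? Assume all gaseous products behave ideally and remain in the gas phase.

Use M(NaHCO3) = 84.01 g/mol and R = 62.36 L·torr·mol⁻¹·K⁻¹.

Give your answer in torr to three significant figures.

n(NaHCO3) = 2.11 / 84.01 = 0.02512 mol
n(gas produced) = (2/2) × 0.02512 = 0.02512 mol
P = nRT/V = 0.02512 × 62.36 × 640 / 3.96 = 253.2 torr

253 torr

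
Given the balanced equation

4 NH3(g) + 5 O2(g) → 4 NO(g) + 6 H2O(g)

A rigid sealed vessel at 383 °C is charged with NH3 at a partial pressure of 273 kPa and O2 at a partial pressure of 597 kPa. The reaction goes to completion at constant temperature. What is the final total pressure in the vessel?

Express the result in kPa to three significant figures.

938 kPa

Because the vessel is rigid and T is held at 383 °C, work the stoichiometry in partial pressures (P_i = n_iRT/V).
P(O2) required for 273 kPa of NH3 = (5/4) × 273 = 341.2 kPa; available 597 kPa, so NH3 is limiting.
P(O2) remaining = 597 − (5/4) × 273 = 255.8 kPa
P(gaseous products) = (4+6)/4 × 273 = 682.5 kPa
P_total at 383 °C = 255.8 + 682.5 = 938.3 kPa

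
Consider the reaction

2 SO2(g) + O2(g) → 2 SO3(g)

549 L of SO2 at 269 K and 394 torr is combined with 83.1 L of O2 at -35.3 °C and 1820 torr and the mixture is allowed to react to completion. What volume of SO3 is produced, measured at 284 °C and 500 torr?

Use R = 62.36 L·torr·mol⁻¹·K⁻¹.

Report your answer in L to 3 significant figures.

896 L

n(SO2) = PV/RT = (394 × 549) / (62.36 × 269) = 12.89 mol
n(O2) = PV/RT = (1820 × 83.1) / (62.36 × 237.85) = 10.20 mol
For 12.89 mol SO2, stoichiometry requires (1/2) × 12.89 = 6.445 mol O2; 10.20 mol is available, so SO2 is limiting.
n(SO3) = (2/2) × 12.89 = 12.89 mol
V(SO3) = nRT/P = 12.89 × 62.36 × 557.15 / 500 = 895.7 L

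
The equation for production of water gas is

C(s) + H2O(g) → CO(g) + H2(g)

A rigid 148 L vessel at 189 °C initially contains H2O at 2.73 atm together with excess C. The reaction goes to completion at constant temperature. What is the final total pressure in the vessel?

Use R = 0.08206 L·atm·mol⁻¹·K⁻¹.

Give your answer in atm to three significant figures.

5.46 atm

At constant T and V, P ∝ n(gas): 1 mol gas → 2 mol gas.
P_final = (2/1) × 2.73 = 5.460 atm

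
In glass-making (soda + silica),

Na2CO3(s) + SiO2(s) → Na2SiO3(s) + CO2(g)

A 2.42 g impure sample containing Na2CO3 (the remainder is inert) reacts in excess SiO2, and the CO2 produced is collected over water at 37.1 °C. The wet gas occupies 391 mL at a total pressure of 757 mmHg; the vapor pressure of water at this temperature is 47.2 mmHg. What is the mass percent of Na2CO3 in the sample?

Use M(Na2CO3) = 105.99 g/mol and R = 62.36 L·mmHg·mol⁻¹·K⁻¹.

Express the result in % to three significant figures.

62.8 %

P(CO2) = 757 − 47.2 = 709.8 mmHg
n(CO2) = PV/RT = (709.8 × 0.3910) / (62.36 × 310.25) = 0.01434 mol
n(Na2CO3) = (1/1) × 0.01434 = 0.01434 mol
m(Na2CO3) = 0.01434 × 105.99 = 1.520 g
%Na2CO3 = 1.520 / 2.42 × 100 = 62.81%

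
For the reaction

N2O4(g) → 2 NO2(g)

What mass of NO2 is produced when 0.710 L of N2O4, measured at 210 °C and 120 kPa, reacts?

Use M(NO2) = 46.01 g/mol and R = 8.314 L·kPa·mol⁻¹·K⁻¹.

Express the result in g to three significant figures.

1.95 g

n(N2O4) = PV/RT = (120 × 0.710) / (8.314 × 483.15) = 0.02121 mol
n(NO2) = (2/1) × 0.02121 = 0.04242 mol
m(NO2) = 0.04242 × 46.01 = 1.952 g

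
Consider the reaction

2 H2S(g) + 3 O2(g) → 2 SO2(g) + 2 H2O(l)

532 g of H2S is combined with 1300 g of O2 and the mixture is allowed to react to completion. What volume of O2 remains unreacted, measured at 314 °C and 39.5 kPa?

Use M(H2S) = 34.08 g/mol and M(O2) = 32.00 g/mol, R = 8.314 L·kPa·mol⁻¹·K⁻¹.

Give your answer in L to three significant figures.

n(H2S) = 532 / 34.08 = 15.61 mol
n(O2) = 1300 / 32.00 = 40.62 mol
For 15.61 mol H2S, stoichiometry requires (3/2) × 15.61 = 23.41 mol O2; 40.62 mol is available, so H2S is limiting.
n(O2) consumed = (3/2) × 15.61 = 23.41 mol; remaining = 40.62 − 23.41 = 17.21 mol
V(O2) = nRT/P = 17.21 × 8.314 × 587.15 / 39.5 = 2127 L

2130 L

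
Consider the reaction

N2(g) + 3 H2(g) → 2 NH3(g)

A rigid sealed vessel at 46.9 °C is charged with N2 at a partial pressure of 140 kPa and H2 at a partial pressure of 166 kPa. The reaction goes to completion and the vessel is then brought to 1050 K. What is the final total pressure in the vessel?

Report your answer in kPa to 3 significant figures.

Because the vessel is rigid and T is held at 46.9 °C, work the stoichiometry in partial pressures (P_i = n_iRT/V).
P(H2) required for 140 kPa of N2 = (3/1) × 140 = 420.0 kPa; available 166 kPa, so H2 is limiting.
P(N2) remaining = 140 − (1/3) × 166 = 84.67 kPa
P(gaseous products) = (2)/3 × 166 = 110.7 kPa
P_total at 46.9 °C = 84.67 + 110.7 = 195.4 kPa
Scaling to 1050 K: P = 195.4 × 1050/320.05 = 641.1 kPa

641 kPa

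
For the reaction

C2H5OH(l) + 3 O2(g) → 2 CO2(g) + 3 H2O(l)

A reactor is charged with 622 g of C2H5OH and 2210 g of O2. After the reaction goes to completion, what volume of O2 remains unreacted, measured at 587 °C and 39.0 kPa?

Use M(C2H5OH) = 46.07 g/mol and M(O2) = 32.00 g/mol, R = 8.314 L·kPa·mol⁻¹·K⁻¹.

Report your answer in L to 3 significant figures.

n(C2H5OH) = 622 / 46.07 = 13.50 mol
n(O2) = 2210 / 32.00 = 69.06 mol
For 13.50 mol C2H5OH, stoichiometry requires (3/1) × 13.50 = 40.50 mol O2; 69.06 mol is available, so C2H5OH is limiting.
n(O2) consumed = (3/1) × 13.50 = 40.50 mol; remaining = 69.06 − 40.50 = 28.56 mol
V(O2) = nRT/P = 28.56 × 8.314 × 860.15 / 39.0 = 5237 L

5240 L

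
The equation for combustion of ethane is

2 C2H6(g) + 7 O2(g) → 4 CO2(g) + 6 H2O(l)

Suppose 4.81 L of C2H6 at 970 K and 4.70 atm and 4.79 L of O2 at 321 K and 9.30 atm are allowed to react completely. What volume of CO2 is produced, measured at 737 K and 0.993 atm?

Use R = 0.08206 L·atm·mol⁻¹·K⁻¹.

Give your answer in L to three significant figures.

34.6 L

n(C2H6) = PV/RT = (4.70 × 4.81) / (0.08206 × 970) = 0.2840 mol
n(O2) = PV/RT = (9.30 × 4.79) / (0.08206 × 321) = 1.691 mol
For 0.2840 mol C2H6, stoichiometry requires (7/2) × 0.2840 = 0.9940 mol O2; 1.691 mol is available, so C2H6 is limiting.
n(CO2) = (4/2) × 0.2840 = 0.5680 mol
V(CO2) = nRT/P = 0.5680 × 0.08206 × 737 / 0.993 = 34.59 L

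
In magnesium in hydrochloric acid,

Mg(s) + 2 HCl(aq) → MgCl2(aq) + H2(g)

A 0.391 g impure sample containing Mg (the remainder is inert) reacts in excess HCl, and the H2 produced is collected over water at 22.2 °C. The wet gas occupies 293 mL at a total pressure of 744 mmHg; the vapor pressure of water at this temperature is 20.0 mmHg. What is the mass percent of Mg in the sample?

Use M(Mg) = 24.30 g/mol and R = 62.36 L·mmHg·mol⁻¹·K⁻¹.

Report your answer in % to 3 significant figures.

P(H2) = 744 − 20.0 = 724.0 mmHg
n(H2) = PV/RT = (724.0 × 0.2930) / (62.36 × 295.35) = 0.01152 mol
n(Mg) = (1/1) × 0.01152 = 0.01152 mol
m(Mg) = 0.01152 × 24.30 = 0.2799 g
%Mg = 0.2799 / 0.391 × 100 = 71.59%

71.6 %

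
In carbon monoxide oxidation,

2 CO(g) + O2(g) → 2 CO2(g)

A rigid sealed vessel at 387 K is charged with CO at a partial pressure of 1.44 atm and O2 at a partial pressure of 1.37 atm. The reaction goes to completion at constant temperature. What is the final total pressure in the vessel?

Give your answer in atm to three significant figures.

2.09 atm

With V and T fixed, P_i ∝ n_i, so the mole ratios apply directly to partial pressures at 387 K.
P(O2) required for 1.44 atm of CO = (1/2) × 1.44 = 0.7200 atm; available 1.37 atm, so CO is limiting.
P(O2) remaining = 1.37 − (1/2) × 1.44 = 0.6500 atm
P(gaseous products) = (2)/2 × 1.44 = 1.440 atm
P_total at 387 K = 0.6500 + 1.440 = 2.090 atm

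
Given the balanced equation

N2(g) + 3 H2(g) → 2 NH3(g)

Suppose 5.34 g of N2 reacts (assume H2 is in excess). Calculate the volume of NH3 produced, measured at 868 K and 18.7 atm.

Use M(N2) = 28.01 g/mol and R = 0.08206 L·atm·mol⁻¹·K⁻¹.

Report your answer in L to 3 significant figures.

1.45 L

n(N2) = 5.340 / 28.01 = 0.1906 mol
n(NH3) = (2/1) × 0.1906 = 0.3812 mol
V = nRT/P = 0.3812 × 0.08206 × 868 / 18.7 = 1.452 L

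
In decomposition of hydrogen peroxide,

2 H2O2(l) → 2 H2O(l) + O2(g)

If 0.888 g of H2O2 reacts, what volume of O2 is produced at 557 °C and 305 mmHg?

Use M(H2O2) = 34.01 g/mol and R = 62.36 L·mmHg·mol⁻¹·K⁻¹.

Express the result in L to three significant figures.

2.22 L

n(H2O2) = 0.8880 / 34.01 = 0.02611 mol
n(O2) = (1/2) × 0.02611 = 0.01306 mol
V = nRT/P = 0.01306 × 62.36 × 830.15 / 305 = 2.217 L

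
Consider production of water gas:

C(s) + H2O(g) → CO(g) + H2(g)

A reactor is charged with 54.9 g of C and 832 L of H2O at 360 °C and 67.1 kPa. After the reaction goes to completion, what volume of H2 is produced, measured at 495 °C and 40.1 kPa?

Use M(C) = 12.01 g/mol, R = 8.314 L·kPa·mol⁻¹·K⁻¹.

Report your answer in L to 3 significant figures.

728 L

n(C) = 54.9 / 12.01 = 4.571 mol
n(H2O) = PV/RT = (67.1 × 832) / (8.314 × 633.15) = 10.61 mol
For 4.571 mol C, stoichiometry requires (1/1) × 4.571 = 4.571 mol H2O; 10.61 mol is available, so C is limiting.
n(H2) = (1/1) × 4.571 = 4.571 mol
V(H2) = nRT/P = 4.571 × 8.314 × 768.15 / 40.1 = 728.0 L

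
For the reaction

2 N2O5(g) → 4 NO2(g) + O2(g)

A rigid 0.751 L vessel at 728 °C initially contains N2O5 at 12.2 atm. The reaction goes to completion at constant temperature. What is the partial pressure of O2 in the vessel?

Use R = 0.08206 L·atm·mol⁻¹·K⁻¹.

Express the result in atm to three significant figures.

6.10 atm

n(N2O5)₀ = PV/RT = (12.2 × 0.751) / (0.08206 × 1001.15) = 0.1115 mol
n(O2) = (1/2) × 0.1115 = 0.05575 mol
P(O2) = nRT/V = 0.05575 × 0.08206 × 1001.15 / 0.751 = 6.099 atm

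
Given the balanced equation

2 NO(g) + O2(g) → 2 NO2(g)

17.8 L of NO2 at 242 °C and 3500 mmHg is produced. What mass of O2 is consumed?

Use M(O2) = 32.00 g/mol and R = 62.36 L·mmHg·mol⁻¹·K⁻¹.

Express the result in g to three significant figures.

n(NO2) = PV/RT = (3500 × 17.8) / (62.36 × 515.15) = 1.939 mol
n(O2) = (1/2) × 1.939 = 0.9695 mol
m(O2) = 0.9695 × 32.00 = 31.02 g

31.0 g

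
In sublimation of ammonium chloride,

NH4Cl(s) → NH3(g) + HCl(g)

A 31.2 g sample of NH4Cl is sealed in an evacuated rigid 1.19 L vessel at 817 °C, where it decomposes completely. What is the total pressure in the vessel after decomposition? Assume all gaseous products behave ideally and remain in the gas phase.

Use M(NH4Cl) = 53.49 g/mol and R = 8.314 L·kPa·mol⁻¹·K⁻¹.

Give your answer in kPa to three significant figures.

8890 kPa

n(NH4Cl) = 31.2 / 53.49 = 0.5833 mol
n(gas produced) = (2/1) × 0.5833 = 1.167 mol
P = nRT/V = 1.167 × 8.314 × 1090.15 / 1.19 = 8888 kPa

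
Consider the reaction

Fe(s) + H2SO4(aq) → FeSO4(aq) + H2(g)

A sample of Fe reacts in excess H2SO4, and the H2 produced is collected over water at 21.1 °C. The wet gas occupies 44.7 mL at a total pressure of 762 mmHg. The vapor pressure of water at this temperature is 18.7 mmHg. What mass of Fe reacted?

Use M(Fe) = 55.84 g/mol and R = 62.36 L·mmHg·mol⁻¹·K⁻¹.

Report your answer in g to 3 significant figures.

0.101 g

P(H2) = 762 − 18.7 = 743.3 mmHg
n(H2) = PV/RT = (743.3 × 0.04470) / (62.36 × 294.25) = 0.001811 mol
n(Fe) = (1/1) × 0.001811 = 0.001811 mol
m(Fe) = 0.001811 × 55.84 = 0.1011 g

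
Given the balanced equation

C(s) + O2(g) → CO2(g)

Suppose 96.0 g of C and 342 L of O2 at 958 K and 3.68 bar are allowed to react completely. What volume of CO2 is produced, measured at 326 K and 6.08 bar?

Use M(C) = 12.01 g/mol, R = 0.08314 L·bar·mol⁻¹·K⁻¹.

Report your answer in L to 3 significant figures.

n(C) = 96.0 / 12.01 = 7.993 mol
n(O2) = PV/RT = (3.68 × 342) / (0.08314 × 958) = 15.80 mol
For 7.993 mol C, stoichiometry requires (1/1) × 7.993 = 7.993 mol O2; 15.80 mol is available, so C is limiting.
n(CO2) = (1/1) × 7.993 = 7.993 mol
V(CO2) = nRT/P = 7.993 × 0.08314 × 326 / 6.08 = 35.63 L

35.6 L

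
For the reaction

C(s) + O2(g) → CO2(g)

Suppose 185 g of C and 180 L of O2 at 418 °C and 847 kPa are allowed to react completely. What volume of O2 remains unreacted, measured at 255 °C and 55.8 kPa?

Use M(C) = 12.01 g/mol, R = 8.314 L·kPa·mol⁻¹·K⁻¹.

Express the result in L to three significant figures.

n(C) = 185 / 12.01 = 15.40 mol
n(O2) = PV/RT = (847 × 180) / (8.314 × 691.15) = 26.53 mol
For 15.40 mol C, stoichiometry requires (1/1) × 15.40 = 15.40 mol O2; 26.53 mol is available, so C is limiting.
n(O2) consumed = (1/1) × 15.40 = 15.40 mol; remaining = 26.53 − 15.40 = 11.13 mol
V(O2) = nRT/P = 11.13 × 8.314 × 528.15 / 55.8 = 875.8 L

876 L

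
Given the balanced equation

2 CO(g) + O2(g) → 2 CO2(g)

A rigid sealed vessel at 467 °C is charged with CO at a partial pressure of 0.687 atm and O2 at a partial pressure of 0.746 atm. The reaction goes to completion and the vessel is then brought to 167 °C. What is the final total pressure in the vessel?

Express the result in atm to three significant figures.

At constant V, partial pressures at 467 °C are proportional to moles, so apply stoichiometry directly to pressures.
P(O2) required for 0.687 atm of CO = (1/2) × 0.687 = 0.3435 atm; available 0.746 atm, so CO is limiting.
P(O2) remaining = 0.746 − (1/2) × 0.687 = 0.4025 atm
P(gaseous products) = (2)/2 × 0.687 = 0.6870 atm
P_total at 467 °C = 0.4025 + 0.6870 = 1.090 atm
Scaling to 167 °C: P = 1.090 × 440.15/740.15 = 0.6482 atm

0.648 atm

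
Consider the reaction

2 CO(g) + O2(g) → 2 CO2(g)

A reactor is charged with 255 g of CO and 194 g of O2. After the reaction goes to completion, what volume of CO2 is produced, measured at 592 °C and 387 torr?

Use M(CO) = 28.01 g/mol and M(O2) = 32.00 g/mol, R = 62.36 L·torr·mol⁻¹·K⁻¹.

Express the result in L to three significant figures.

1270 L

n(CO) = 255 / 28.01 = 9.104 mol
n(O2) = 194 / 32.00 = 6.062 mol
For 9.104 mol CO, stoichiometry requires (1/2) × 9.104 = 4.552 mol O2; 6.062 mol is available, so CO is limiting.
n(CO2) = (2/2) × 9.104 = 9.104 mol
V(CO2) = nRT/P = 9.104 × 62.36 × 865.15 / 387 = 1269 L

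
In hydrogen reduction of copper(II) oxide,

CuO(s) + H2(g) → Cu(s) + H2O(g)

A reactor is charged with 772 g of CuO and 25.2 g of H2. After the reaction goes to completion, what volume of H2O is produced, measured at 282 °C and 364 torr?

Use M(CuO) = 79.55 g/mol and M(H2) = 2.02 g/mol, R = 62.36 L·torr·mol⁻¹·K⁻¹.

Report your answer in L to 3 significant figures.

923 L

n(CuO) = 772 / 79.55 = 9.705 mol
n(H2) = 25.2 / 2.02 = 12.48 mol
For 9.705 mol CuO, stoichiometry requires (1/1) × 9.705 = 9.705 mol H2; 12.48 mol is available, so CuO is limiting.
n(H2O) = (1/1) × 9.705 = 9.705 mol
V(H2O) = nRT/P = 9.705 × 62.36 × 555.15 / 364 = 923.0 L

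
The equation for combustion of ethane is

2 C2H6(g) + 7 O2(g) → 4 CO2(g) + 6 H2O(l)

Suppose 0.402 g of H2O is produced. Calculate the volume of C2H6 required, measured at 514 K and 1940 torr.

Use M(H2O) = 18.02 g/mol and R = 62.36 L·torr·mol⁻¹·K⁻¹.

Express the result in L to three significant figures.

n(H2O) = 0.4020 / 18.02 = 0.02231 mol
n(C2H6) = (2/6) × 0.02231 = 0.007437 mol
V = nRT/P = 0.007437 × 62.36 × 514 / 1940 = 0.1229 L

0.123 L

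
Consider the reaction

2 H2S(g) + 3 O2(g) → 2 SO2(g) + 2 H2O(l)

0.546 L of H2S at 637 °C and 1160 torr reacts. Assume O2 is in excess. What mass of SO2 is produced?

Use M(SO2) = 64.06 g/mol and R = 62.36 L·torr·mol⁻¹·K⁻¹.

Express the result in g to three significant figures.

0.715 g

n(H2S) = PV/RT = (1160 × 0.546) / (62.36 × 910.15) = 0.01116 mol
n(SO2) = (2/2) × 0.01116 = 0.01116 mol
m(SO2) = 0.01116 × 64.06 = 0.7149 g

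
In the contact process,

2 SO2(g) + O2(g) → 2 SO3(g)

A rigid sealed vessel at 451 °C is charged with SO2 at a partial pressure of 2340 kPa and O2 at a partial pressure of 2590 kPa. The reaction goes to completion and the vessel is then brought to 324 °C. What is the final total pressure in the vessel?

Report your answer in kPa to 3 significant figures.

With V and T fixed, P_i ∝ n_i, so the mole ratios apply directly to partial pressures at 451 °C.
P(O2) required for 2340 kPa of SO2 = (1/2) × 2340 = 1170 kPa; available 2590 kPa, so SO2 is limiting.
P(O2) remaining = 2590 − (1/2) × 2340 = 1420 kPa
P(gaseous products) = (2)/2 × 2340 = 2340 kPa
P_total at 451 °C = 1420 + 2340 = 3760 kPa
Scaling to 324 °C: P = 3760 × 597.15/724.15 = 3101 kPa

3100 kPa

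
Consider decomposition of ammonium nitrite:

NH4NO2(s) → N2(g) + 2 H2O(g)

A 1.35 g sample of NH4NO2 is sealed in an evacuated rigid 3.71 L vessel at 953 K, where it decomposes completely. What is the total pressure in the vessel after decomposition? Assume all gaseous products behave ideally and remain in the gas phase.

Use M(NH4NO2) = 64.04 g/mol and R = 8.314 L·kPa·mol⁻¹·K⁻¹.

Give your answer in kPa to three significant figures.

135 kPa

n(NH4NO2) = 1.35 / 64.04 = 0.02108 mol
n(gas produced) = (3/1) × 0.02108 = 0.06324 mol
P = nRT/V = 0.06324 × 8.314 × 953 / 3.71 = 135.1 kPa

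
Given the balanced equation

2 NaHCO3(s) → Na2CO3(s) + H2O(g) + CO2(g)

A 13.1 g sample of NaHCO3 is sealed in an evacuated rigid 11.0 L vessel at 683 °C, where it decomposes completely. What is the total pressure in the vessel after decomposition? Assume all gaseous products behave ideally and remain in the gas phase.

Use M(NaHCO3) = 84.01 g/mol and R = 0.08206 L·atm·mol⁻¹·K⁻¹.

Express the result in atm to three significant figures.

1.11 atm

n(NaHCO3) = 13.1 / 84.01 = 0.1559 mol
n(gas produced) = (2/2) × 0.1559 = 0.1559 mol
P = nRT/V = 0.1559 × 0.08206 × 956.15 / 11.0 = 1.112 atm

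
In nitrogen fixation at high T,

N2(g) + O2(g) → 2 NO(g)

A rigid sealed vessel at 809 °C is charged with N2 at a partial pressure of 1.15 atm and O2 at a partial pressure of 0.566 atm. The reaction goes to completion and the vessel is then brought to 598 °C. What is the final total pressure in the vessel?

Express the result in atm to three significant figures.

1.38 atm

With V and T fixed, P_i ∝ n_i, so the mole ratios apply directly to partial pressures at 809 °C.
P(O2) required for 1.15 atm of N2 = (1/1) × 1.15 = 1.150 atm; available 0.566 atm, so O2 is limiting.
P(N2) remaining = 1.15 − (1/1) × 0.566 = 0.5840 atm
P(gaseous products) = (2)/1 × 0.566 = 1.132 atm
P_total at 809 °C = 0.5840 + 1.132 = 1.716 atm
Scaling to 598 °C: P = 1.716 × 871.15/1082.15 = 1.381 atm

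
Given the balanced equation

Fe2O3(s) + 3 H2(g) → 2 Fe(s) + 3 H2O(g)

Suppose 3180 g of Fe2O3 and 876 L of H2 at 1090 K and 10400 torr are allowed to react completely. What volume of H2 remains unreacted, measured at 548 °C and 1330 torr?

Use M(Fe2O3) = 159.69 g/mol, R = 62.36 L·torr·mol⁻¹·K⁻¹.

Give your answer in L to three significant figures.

2860 L

n(Fe2O3) = 3180 / 159.69 = 19.91 mol
n(H2) = PV/RT = (10400 × 876) / (62.36 × 1090) = 134.0 mol
For 19.91 mol Fe2O3, stoichiometry requires (3/1) × 19.91 = 59.73 mol H2; 134.0 mol is available, so Fe2O3 is limiting.
n(H2) consumed = (3/1) × 19.91 = 59.73 mol; remaining = 134.0 − 59.73 = 74.27 mol
V(H2) = nRT/P = 74.27 × 62.36 × 821.15 / 1330 = 2860 L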